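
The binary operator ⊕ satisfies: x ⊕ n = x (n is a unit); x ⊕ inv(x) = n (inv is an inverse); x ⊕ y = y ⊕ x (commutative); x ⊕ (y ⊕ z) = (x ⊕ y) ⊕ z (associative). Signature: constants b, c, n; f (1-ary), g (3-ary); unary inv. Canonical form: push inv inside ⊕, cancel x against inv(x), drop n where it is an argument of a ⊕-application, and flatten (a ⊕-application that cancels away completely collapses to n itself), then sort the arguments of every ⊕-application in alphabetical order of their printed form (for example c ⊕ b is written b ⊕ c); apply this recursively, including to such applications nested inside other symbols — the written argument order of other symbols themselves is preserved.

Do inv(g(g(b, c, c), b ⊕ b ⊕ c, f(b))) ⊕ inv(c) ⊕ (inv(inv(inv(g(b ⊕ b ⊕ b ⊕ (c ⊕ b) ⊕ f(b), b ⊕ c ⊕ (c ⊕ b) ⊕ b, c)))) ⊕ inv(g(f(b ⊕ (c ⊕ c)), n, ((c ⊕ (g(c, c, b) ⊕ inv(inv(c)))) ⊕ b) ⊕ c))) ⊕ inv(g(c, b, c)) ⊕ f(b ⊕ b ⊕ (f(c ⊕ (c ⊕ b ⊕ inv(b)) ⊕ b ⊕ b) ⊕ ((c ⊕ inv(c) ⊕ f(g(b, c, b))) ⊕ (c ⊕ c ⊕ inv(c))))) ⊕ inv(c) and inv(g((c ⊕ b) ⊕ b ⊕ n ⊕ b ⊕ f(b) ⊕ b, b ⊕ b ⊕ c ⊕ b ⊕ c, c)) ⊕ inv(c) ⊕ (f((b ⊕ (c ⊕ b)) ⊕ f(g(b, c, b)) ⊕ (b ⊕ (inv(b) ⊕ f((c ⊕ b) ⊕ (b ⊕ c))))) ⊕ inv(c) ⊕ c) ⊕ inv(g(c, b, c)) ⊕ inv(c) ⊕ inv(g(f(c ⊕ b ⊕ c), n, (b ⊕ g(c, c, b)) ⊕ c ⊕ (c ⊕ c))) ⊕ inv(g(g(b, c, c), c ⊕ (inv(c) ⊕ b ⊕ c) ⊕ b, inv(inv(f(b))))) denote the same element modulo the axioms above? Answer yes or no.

Answer: yes — both canonical forms are f(b ⊕ b ⊕ c ⊕ f(b ⊕ b ⊕ c ⊕ c) ⊕ f(g(b, c, b))) ⊕ inv(c) ⊕ inv(c) ⊕ inv(g(b ⊕ b ⊕ b ⊕ b ⊕ c ⊕ f(b), b ⊕ b ⊕ b ⊕ c ⊕ c, c)) ⊕ inv(g(c, b, c)) ⊕ inv(g(f(b ⊕ c ⊕ c), n, b ⊕ c ⊕ c ⊕ c ⊕ g(c, c, b))) ⊕ inv(g(g(b, c, c), b ⊕ b ⊕ c, f(b)))

Derivation:
Left:  inv(g(g(b, c, c), b ⊕ b ⊕ c, f(b))) ⊕ inv(c) ⊕ (inv(inv(inv(g(b ⊕ b ⊕ b ⊕ (c ⊕ b) ⊕ f(b), b ⊕ c ⊕ (c ⊕ b) ⊕ b, c)))) ⊕ inv(g(f(b ⊕ (c ⊕ c)), n, ((c ⊕ (g(c, c, b) ⊕ inv(inv(c)))) ⊕ b) ⊕ c))) ⊕ inv(g(c, b, c)) ⊕ f(b ⊕ b ⊕ (f(c ⊕ (c ⊕ b ⊕ inv(b)) ⊕ b ⊕ b) ⊕ ((c ⊕ inv(c) ⊕ f(g(b, c, b))) ⊕ (c ⊕ c ⊕ inv(c))))) ⊕ inv(c)
  Push inv inside:  distribute inv over ⊕ and collapse double inv
  Collect:  inv(g(g(b, c, c), b ⊕ b ⊕ c, f(b))) ⊕ inv(c) ⊕ inv(c) ⊕ inv(g(b ⊕ b ⊕ b ⊕ b ⊕ c ⊕ f(b), b ⊕ b ⊕ b ⊕ c ⊕ c, c)) ⊕ inv(g(f(b ⊕ c ⊕ c), n, b ⊕ c ⊕ c ⊕ c ⊕ g(c, c, b))) ⊕ inv(g(c, b, c)) ⊕ f(b ⊕ b ⊕ c ⊕ f(b ⊕ b ⊕ c ⊕ c) ⊕ f(g(b, c, b)))
  Sort arguments:  f(b ⊕ b ⊕ c ⊕ f(b ⊕ b ⊕ c ⊕ c) ⊕ f(g(b, c, b))) ⊕ inv(c) ⊕ inv(c) ⊕ inv(g(b ⊕ b ⊕ b ⊕ b ⊕ c ⊕ f(b), b ⊕ b ⊕ b ⊕ c ⊕ c, c)) ⊕ inv(g(c, b, c)) ⊕ inv(g(f(b ⊕ c ⊕ c), n, b ⊕ c ⊕ c ⊕ c ⊕ g(c, c, b))) ⊕ inv(g(g(b, c, c), b ⊕ b ⊕ c, f(b)))
Right:  inv(g((c ⊕ b) ⊕ b ⊕ n ⊕ b ⊕ f(b) ⊕ b, b ⊕ b ⊕ c ⊕ b ⊕ c, c)) ⊕ inv(c) ⊕ (f((b ⊕ (c ⊕ b)) ⊕ f(g(b, c, b)) ⊕ (b ⊕ (inv(b) ⊕ f((c ⊕ b) ⊕ (b ⊕ c))))) ⊕ inv(c) ⊕ c) ⊕ inv(g(c, b, c)) ⊕ inv(c) ⊕ inv(g(f(c ⊕ b ⊕ c), n, (b ⊕ g(c, c, b)) ⊕ c ⊕ (c ⊕ c))) ⊕ inv(g(g(b, c, c), c ⊕ (inv(c) ⊕ b ⊕ c) ⊕ b, inv(inv(f(b)))))
  Push inv inside:  distribute inv over ⊕ and collapse double inv
  Combine occurrences:  inv(g(b ⊕ b ⊕ b ⊕ b ⊕ c ⊕ f(b), b ⊕ b ⊕ b ⊕ c ⊕ c, c)) ⊕ inv(c) ⊕ inv(c) ⊕ f(b ⊕ b ⊕ c ⊕ f(b ⊕ b ⊕ c ⊕ c) ⊕ f(g(b, c, b))) ⊕ inv(g(c, b, c)) ⊕ inv(g(f(b ⊕ c ⊕ c), n, b ⊕ c ⊕ c ⊕ c ⊕ g(c, c, b))) ⊕ inv(g(g(b, c, c), b ⊕ b ⊕ c, f(b)))
  Order the arguments:  f(b ⊕ b ⊕ c ⊕ f(b ⊕ b ⊕ c ⊕ c) ⊕ f(g(b, c, b))) ⊕ inv(c) ⊕ inv(c) ⊕ inv(g(b ⊕ b ⊕ b ⊕ b ⊕ c ⊕ f(b), b ⊕ b ⊕ b ⊕ c ⊕ c, c)) ⊕ inv(g(c, b, c)) ⊕ inv(g(f(b ⊕ c ⊕ c), n, b ⊕ c ⊕ c ⊕ c ⊕ g(c, c, b))) ⊕ inv(g(g(b, c, c), b ⊕ b ⊕ c, f(b)))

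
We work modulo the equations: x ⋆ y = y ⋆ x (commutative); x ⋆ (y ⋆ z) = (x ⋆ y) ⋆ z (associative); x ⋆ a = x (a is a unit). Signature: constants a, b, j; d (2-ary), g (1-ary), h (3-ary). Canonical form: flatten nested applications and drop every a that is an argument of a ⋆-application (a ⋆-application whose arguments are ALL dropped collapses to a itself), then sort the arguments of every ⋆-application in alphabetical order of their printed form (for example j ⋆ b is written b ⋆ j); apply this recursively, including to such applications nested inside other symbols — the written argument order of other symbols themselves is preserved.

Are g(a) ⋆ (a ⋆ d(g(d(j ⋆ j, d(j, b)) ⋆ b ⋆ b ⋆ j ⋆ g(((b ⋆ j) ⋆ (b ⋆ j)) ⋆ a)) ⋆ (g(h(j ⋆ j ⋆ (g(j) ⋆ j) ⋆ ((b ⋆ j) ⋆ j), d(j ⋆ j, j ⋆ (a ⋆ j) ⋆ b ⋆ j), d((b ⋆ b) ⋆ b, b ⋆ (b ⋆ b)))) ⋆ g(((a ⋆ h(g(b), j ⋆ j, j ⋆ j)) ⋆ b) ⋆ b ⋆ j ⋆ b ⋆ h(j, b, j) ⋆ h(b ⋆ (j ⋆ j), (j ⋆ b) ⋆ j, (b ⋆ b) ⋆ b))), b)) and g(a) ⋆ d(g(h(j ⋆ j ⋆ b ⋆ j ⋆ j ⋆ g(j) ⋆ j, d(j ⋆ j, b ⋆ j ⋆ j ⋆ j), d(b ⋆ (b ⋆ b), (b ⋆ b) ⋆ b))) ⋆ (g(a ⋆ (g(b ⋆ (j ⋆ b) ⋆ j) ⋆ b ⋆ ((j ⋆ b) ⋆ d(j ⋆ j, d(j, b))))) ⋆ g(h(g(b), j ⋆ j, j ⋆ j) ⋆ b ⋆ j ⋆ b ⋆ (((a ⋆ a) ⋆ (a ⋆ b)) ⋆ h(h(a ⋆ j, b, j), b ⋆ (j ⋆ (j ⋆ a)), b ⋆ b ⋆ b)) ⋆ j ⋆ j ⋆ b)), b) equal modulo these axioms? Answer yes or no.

Answer: no — d(g(b ⋆ b ⋆ b ⋆ h(b ⋆ j ⋆ j, b ⋆ j ⋆ j, b ⋆ b ⋆ b) ⋆ h(g(b), j ⋆ j, j ⋆ j) ⋆ h(j, b, j) ⋆ j) ⋆ g(b ⋆ b ⋆ d(j ⋆ j, d(j, b)) ⋆ g(b ⋆ b ⋆ j ⋆ j) ⋆ j) ⋆ g(h(b ⋆ g(j) ⋆ j ⋆ j ⋆ j ⋆ j ⋆ j, d(j ⋆ j, b ⋆ j ⋆ j ⋆ j), d(b ⋆ b ⋆ b, b ⋆ b ⋆ b))), b) ⋆ g(a) vs d(g(b ⋆ b ⋆ b ⋆ b ⋆ h(g(b), j ⋆ j, j ⋆ j) ⋆ h(h(j, b, j), b ⋆ j ⋆ j, b ⋆ b ⋆ b) ⋆ j ⋆ j ⋆ j) ⋆ g(b ⋆ b ⋆ d(j ⋆ j, d(j, b)) ⋆ g(b ⋆ b ⋆ j ⋆ j) ⋆ j) ⋆ g(h(b ⋆ g(j) ⋆ j ⋆ j ⋆ j ⋆ j ⋆ j, d(j ⋆ j, b ⋆ j ⋆ j ⋆ j), d(b ⋆ b ⋆ b, b ⋆ b ⋆ b))), b) ⋆ g(a)

Derivation:
Left:  g(a) ⋆ (a ⋆ d(g(d(j ⋆ j, d(j, b)) ⋆ b ⋆ b ⋆ j ⋆ g(((b ⋆ j) ⋆ (b ⋆ j)) ⋆ a)) ⋆ (g(h(j ⋆ j ⋆ (g(j) ⋆ j) ⋆ ((b ⋆ j) ⋆ j), d(j ⋆ j, j ⋆ (a ⋆ j) ⋆ b ⋆ j), d((b ⋆ b) ⋆ b, b ⋆ (b ⋆ b)))) ⋆ g(((a ⋆ h(g(b), j ⋆ j, j ⋆ j)) ⋆ b) ⋆ b ⋆ j ⋆ b ⋆ h(j, b, j) ⋆ h(b ⋆ (j ⋆ j), (j ⋆ b) ⋆ j, (b ⋆ b) ⋆ b))), b))
  Un-nest:  g(a) ⋆ a ⋆ d(g(d(j ⋆ j, d(j, b)) ⋆ b ⋆ b ⋆ j ⋆ g(((b ⋆ j) ⋆ (b ⋆ j)) ⋆ a)) ⋆ (g(h(j ⋆ j ⋆ (g(j) ⋆ j) ⋆ ((b ⋆ j) ⋆ j), d(j ⋆ j, j ⋆ (a ⋆ j) ⋆ b ⋆ j), d((b ⋆ b) ⋆ b, b ⋆ (b ⋆ b)))) ⋆ g(((a ⋆ h(g(b), j ⋆ j, j ⋆ j)) ⋆ b) ⋆ b ⋆ j ⋆ b ⋆ h(j, b, j) ⋆ h(b ⋆ (j ⋆ j), (j ⋆ b) ⋆ j, (b ⋆ b) ⋆ b))), b)
  Simplify inside:  d(g(d(j ⋆ j, d(j, b)) ⋆ b ⋆ b ⋆ j ⋆ g(((b ⋆ j) ⋆ (b ⋆ j)) ⋆ a)) ⋆ (g(h(j ⋆ j ⋆ (g(j) ⋆ j) ⋆ ((b ⋆ j) ⋆ j), d(j ⋆ j, j ⋆ (a ⋆ j) ⋆ b ⋆ j), d((b ⋆ b) ⋆ b, b ⋆ (b ⋆ b)))) ⋆ g(((a ⋆ h(g(b), j ⋆ j, j ⋆ j)) ⋆ b) ⋆ b ⋆ j ⋆ b ⋆ h(j, b, j) ⋆ h(b ⋆ (j ⋆ j), (j ⋆ b) ⋆ j, (b ⋆ b) ⋆ b))), b)  →  d(g(b ⋆ b ⋆ b ⋆ h(b ⋆ j ⋆ j, b ⋆ j ⋆ j, b ⋆ b ⋆ b) ⋆ h(g(b), j ⋆ j, j ⋆ j) ⋆ h(j, b, j) ⋆ j) ⋆ g(b ⋆ b ⋆ d(j ⋆ j, d(j, b)) ⋆ g(b ⋆ b ⋆ j ⋆ j) ⋆ j) ⋆ g(h(b ⋆ g(j) ⋆ j ⋆ j ⋆ j ⋆ j ⋆ j, d(j ⋆ j, b ⋆ j ⋆ j ⋆ j), d(b ⋆ b ⋆ b, b ⋆ b ⋆ b))), b)
  Drop the unit:  drop a
  Order the arguments:  d(g(b ⋆ b ⋆ b ⋆ h(b ⋆ j ⋆ j, b ⋆ j ⋆ j, b ⋆ b ⋆ b) ⋆ h(g(b), j ⋆ j, j ⋆ j) ⋆ h(j, b, j) ⋆ j) ⋆ g(b ⋆ b ⋆ d(j ⋆ j, d(j, b)) ⋆ g(b ⋆ b ⋆ j ⋆ j) ⋆ j) ⋆ g(h(b ⋆ g(j) ⋆ j ⋆ j ⋆ j ⋆ j ⋆ j, d(j ⋆ j, b ⋆ j ⋆ j ⋆ j), d(b ⋆ b ⋆ b, b ⋆ b ⋆ b))), b) ⋆ g(a)
Right:  g(a) ⋆ d(g(h(j ⋆ j ⋆ b ⋆ j ⋆ j ⋆ g(j) ⋆ j, d(j ⋆ j, b ⋆ j ⋆ j ⋆ j), d(b ⋆ (b ⋆ b), (b ⋆ b) ⋆ b))) ⋆ (g(a ⋆ (g(b ⋆ (j ⋆ b) ⋆ j) ⋆ b ⋆ ((j ⋆ b) ⋆ d(j ⋆ j, d(j, b))))) ⋆ g(h(g(b), j ⋆ j, j ⋆ j) ⋆ b ⋆ j ⋆ b ⋆ (((a ⋆ a) ⋆ (a ⋆ b)) ⋆ h(h(a ⋆ j, b, j), b ⋆ (j ⋆ (j ⋆ a)), b ⋆ b ⋆ b)) ⋆ j ⋆ j ⋆ b)), b)
  Canonicalize subterm:  d(g(h(j ⋆ j ⋆ b ⋆ j ⋆ j ⋆ g(j) ⋆ j, d(j ⋆ j, b ⋆ j ⋆ j ⋆ j), d(b ⋆ (b ⋆ b), (b ⋆ b) ⋆ b))) ⋆ (g(a ⋆ (g(b ⋆ (j ⋆ b) ⋆ j) ⋆ b ⋆ ((j ⋆ b) ⋆ d(j ⋆ j, d(j, b))))) ⋆ g(h(g(b), j ⋆ j, j ⋆ j) ⋆ b ⋆ j ⋆ b ⋆ (((a ⋆ a) ⋆ (a ⋆ b)) ⋆ h(h(a ⋆ j, b, j), b ⋆ (j ⋆ (j ⋆ a)), b ⋆ b ⋆ b)) ⋆ j ⋆ j ⋆ b)), b)  →  d(g(b ⋆ b ⋆ b ⋆ b ⋆ h(g(b), j ⋆ j, j ⋆ j) ⋆ h(h(j, b, j), b ⋆ j ⋆ j, b ⋆ b ⋆ b) ⋆ j ⋆ j ⋆ j) ⋆ g(b ⋆ b ⋆ d(j ⋆ j, d(j, b)) ⋆ g(b ⋆ b ⋆ j ⋆ j) ⋆ j) ⋆ g(h(b ⋆ g(j) ⋆ j ⋆ j ⋆ j ⋆ j ⋆ j, d(j ⋆ j, b ⋆ j ⋆ j ⋆ j), d(b ⋆ b ⋆ b, b ⋆ b ⋆ b))), b)
  Order the arguments:  d(g(b ⋆ b ⋆ b ⋆ b ⋆ h(g(b), j ⋆ j, j ⋆ j) ⋆ h(h(j, b, j), b ⋆ j ⋆ j, b ⋆ b ⋆ b) ⋆ j ⋆ j ⋆ j) ⋆ g(b ⋆ b ⋆ d(j ⋆ j, d(j, b)) ⋆ g(b ⋆ b ⋆ j ⋆ j) ⋆ j) ⋆ g(h(b ⋆ g(j) ⋆ j ⋆ j ⋆ j ⋆ j ⋆ j, d(j ⋆ j, b ⋆ j ⋆ j ⋆ j), d(b ⋆ b ⋆ b, b ⋆ b ⋆ b))), b) ⋆ g(a)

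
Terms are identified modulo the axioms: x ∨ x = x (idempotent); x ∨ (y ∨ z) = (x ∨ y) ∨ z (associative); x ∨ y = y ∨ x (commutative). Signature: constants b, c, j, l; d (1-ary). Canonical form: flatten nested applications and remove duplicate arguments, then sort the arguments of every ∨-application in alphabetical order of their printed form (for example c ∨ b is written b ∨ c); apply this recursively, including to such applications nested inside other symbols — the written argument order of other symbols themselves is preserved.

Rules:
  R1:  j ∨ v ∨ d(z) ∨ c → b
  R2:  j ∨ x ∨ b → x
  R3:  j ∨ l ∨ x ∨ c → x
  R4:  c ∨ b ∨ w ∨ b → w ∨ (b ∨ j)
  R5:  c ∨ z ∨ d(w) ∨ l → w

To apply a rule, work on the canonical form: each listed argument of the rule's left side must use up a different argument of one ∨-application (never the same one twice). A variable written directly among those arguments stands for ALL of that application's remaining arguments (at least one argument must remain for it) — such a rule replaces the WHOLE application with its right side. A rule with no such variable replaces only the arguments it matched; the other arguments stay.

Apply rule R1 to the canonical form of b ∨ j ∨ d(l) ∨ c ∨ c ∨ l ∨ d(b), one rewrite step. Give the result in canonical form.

Canonical form:  b ∨ c ∨ d(b) ∨ d(l) ∨ j ∨ l
R1 matches:  uses c, d(b), j;  v := b ∨ d(l) ∨ l, z := b
The extension variable absorbs all remaining arguments, so the whole application is rewritten.
New term:  b

Answer: b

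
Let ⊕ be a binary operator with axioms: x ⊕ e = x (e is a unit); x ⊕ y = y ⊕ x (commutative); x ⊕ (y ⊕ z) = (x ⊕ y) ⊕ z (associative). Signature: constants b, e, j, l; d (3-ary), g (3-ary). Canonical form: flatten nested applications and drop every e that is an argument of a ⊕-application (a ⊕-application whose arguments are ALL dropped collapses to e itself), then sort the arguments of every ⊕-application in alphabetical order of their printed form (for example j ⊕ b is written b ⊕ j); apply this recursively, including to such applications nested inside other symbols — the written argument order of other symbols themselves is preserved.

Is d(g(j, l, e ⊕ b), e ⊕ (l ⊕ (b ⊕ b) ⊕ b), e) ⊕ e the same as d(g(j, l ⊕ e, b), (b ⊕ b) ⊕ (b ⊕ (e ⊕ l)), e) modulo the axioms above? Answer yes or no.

Left:  d(g(j, l, e ⊕ b), e ⊕ (l ⊕ (b ⊕ b) ⊕ b), e) ⊕ e
  Canonicalize subterm:  d(g(j, l, e ⊕ b), e ⊕ (l ⊕ (b ⊕ b) ⊕ b), e)  →  d(g(j, l, b), b ⊕ b ⊕ b ⊕ l, e)
  Units out:  drop e
  Sort:  d(g(j, l, b), b ⊕ b ⊕ b ⊕ l, e)
Right:  d(g(j, l ⊕ e, b), (b ⊕ b) ⊕ (b ⊕ (e ⊕ l)), e)
  Descend into:  (b ⊕ b) ⊕ (b ⊕ (e ⊕ l))
  Merge nested applications:  b ⊕ b ⊕ b ⊕ e ⊕ l
  Drop the unit:  drop e
  Sort arguments:  b ⊕ b ⊕ b ⊕ l
  Put back:  d(g(j, l, b), b ⊕ b ⊕ b ⊕ l, e)

Answer: yes — both canonical forms are d(g(j, l, b), b ⊕ b ⊕ b ⊕ l, e)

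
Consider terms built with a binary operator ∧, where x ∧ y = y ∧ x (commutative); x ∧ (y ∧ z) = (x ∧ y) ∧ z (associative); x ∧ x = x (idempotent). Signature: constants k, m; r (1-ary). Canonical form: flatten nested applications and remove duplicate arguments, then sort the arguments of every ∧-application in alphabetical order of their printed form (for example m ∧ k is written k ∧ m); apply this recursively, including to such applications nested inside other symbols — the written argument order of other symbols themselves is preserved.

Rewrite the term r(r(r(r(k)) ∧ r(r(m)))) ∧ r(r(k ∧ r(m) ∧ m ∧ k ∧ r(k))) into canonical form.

Answer: r(r(k ∧ m ∧ r(k) ∧ r(m))) ∧ r(r(r(r(k)) ∧ r(r(m))))

Derivation:
Canonicalize subterm:  r(r(k ∧ r(m) ∧ m ∧ k ∧ r(k)))  →  r(r(k ∧ m ∧ r(k) ∧ r(m)))
Sort:  r(r(k ∧ m ∧ r(k) ∧ r(m))) ∧ r(r(r(r(k)) ∧ r(r(m))))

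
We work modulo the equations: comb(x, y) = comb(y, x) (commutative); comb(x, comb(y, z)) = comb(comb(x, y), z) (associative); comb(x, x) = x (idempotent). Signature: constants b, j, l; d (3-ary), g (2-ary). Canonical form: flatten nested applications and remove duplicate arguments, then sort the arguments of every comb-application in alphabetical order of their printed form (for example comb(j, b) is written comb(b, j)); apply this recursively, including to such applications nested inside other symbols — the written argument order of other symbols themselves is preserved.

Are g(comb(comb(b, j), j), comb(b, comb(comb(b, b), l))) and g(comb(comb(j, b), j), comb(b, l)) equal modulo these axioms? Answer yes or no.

Left:  g(comb(comb(b, j), j), comb(b, comb(comb(b, b), l)))
  Work inside:  comb(b, comb(comb(b, b), l))
  Merge nested applications:  comb(b, b, b, l)
  Idempotence:  drop duplicate b, b
  Sort arguments:  comb(b, l)
  Put back:  g(comb(b, j), comb(b, l))
Right:  g(comb(comb(j, b), j), comb(b, l))
  Focus inside:  comb(comb(j, b), j)
  Un-nest:  comb(j, b, j)
  Deduplicate:  drop duplicate j
  Sort arguments:  comb(b, j)
  Put back:  g(comb(b, j), comb(b, l))

Answer: yes — both canonical forms are g(comb(b, j), comb(b, l))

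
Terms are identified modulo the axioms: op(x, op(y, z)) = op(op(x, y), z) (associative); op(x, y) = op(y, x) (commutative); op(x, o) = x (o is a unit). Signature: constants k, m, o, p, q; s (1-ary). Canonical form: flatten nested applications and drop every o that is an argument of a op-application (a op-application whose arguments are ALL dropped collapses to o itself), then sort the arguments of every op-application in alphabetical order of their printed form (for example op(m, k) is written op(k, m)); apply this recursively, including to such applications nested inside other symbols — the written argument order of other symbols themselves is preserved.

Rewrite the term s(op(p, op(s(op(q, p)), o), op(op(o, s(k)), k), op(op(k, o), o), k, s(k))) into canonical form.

Answer: s(op(k, k, k, p, s(k), s(k), s(op(p, q))))

Derivation:
Work inside:  op(p, op(s(op(q, p)), o), op(op(o, s(k)), k), op(op(k, o), o), k, s(k))
Flatten:  op(p, s(op(q, p)), o, o, s(k), k, k, o, o, k, s(k))
Canonicalize subterm:  s(op(q, p))  →  s(op(p, q))
Units out:  drop o (×4)
Sort:  op(k, k, k, p, s(k), s(k), s(op(p, q)))
Reassemble:  s(op(k, k, k, p, s(k), s(k), s(op(p, q))))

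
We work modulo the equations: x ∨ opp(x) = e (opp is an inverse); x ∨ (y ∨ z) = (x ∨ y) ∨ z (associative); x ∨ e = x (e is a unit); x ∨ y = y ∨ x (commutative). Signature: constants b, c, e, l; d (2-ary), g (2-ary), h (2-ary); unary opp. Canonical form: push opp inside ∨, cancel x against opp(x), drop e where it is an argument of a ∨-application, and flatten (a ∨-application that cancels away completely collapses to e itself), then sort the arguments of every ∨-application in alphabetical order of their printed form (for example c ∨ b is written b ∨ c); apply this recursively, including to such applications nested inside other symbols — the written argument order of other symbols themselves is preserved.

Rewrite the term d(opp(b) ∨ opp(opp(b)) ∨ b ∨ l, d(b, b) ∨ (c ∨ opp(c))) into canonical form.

Answer: d(b ∨ l, d(b, b))

Derivation:
Descend into:  d(b, b) ∨ (c ∨ opp(c))
Cancel:  c cancels
Combine occurrences:  d(b, b)
Put back:  d(b ∨ l, d(b, b))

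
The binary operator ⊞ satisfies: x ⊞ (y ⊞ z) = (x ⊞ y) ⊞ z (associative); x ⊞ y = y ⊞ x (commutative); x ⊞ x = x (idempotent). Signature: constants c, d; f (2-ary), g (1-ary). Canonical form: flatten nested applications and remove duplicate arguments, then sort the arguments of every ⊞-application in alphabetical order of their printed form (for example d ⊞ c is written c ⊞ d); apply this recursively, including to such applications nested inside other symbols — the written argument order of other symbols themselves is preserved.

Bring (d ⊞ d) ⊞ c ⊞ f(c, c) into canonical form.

Answer: c ⊞ d ⊞ f(c, c)

Derivation:
Flatten:  d ⊞ d ⊞ c ⊞ f(c, c)
Deduplicate:  drop duplicate d
Sort arguments:  c ⊞ d ⊞ f(c, c)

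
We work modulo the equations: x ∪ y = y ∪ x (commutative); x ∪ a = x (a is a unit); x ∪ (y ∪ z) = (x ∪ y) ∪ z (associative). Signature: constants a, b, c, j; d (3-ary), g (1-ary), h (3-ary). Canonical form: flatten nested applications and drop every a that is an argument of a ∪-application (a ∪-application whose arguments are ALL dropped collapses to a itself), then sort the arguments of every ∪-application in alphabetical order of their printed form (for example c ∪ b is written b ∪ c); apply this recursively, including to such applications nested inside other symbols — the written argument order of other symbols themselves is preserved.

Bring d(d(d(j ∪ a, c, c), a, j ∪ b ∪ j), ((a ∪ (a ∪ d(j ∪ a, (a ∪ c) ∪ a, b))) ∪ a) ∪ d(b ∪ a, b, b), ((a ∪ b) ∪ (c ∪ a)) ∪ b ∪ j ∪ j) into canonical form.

Work inside:  ((a ∪ (a ∪ d(j ∪ a, (a ∪ c) ∪ a, b))) ∪ a) ∪ d(b ∪ a, b, b)
Un-nest:  a ∪ a ∪ d(j ∪ a, (a ∪ c) ∪ a, b) ∪ a ∪ d(b ∪ a, b, b)
Simplify inside:  d(j ∪ a, (a ∪ c) ∪ a, b)  →  d(j, c, b)
Simplify inside:  d(b ∪ a, b, b)  →  d(b, b, b)
Drop the unit:  drop a (×3)
Sort:  d(b, b, b) ∪ d(j, c, b)
Rebuild:  d(d(d(j, c, c), a, b ∪ j ∪ j), d(b, b, b) ∪ d(j, c, b), b ∪ b ∪ c ∪ j ∪ j)

Answer: d(d(d(j, c, c), a, b ∪ j ∪ j), d(b, b, b) ∪ d(j, c, b), b ∪ b ∪ c ∪ j ∪ j)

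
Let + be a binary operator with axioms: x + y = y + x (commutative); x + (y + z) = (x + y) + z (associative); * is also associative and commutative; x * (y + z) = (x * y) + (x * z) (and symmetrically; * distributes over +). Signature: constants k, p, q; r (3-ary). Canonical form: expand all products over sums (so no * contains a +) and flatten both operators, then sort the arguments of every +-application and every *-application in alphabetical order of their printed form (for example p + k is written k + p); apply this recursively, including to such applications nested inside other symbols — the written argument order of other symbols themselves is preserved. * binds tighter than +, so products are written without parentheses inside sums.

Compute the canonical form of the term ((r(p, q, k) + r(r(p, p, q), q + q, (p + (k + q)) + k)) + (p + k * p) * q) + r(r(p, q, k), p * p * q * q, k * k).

Distribute:  r(p, q, k) + r(r(p, p, q), q + q, k + k + p + q) + p * q + k * p * q + r(r(p, q, k), p * p * q * q, k * k)
Sort:  k * p * q + p * q + r(p, q, k) + r(r(p, p, q), q + q, k + k + p + q) + r(r(p, q, k), p * p * q * q, k * k)

Answer: k * p * q + p * q + r(p, q, k) + r(r(p, p, q), q + q, k + k + p + q) + r(r(p, q, k), p * p * q * q, k * k)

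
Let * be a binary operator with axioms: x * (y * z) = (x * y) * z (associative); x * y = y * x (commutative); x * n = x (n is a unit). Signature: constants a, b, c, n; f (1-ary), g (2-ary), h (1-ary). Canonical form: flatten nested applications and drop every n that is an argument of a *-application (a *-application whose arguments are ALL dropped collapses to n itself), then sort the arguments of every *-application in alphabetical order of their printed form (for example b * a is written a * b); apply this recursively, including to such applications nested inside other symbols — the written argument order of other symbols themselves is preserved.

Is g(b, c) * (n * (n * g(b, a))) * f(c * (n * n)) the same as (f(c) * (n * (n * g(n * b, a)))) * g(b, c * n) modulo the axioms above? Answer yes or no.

Answer: yes — both canonical forms are f(c) * g(b, a) * g(b, c)

Derivation:
Left:  g(b, c) * (n * (n * g(b, a))) * f(c * (n * n))
  Flatten:  g(b, c) * n * n * g(b, a) * f(c * (n * n))
  Inside:  f(c * (n * n))  →  f(c)
  Unit:  drop n (×2)
  Sort arguments:  f(c) * g(b, a) * g(b, c)
Right:  (f(c) * (n * (n * g(n * b, a)))) * g(b, c * n)
  Un-nest:  f(c) * n * n * g(n * b, a) * g(b, c * n)
  Inside:  g(n * b, a)  →  g(b, a)
  Inside:  g(b, c * n)  →  g(b, c)
  Units out:  drop n (×2)
  Order the arguments:  f(c) * g(b, a) * g(b, c)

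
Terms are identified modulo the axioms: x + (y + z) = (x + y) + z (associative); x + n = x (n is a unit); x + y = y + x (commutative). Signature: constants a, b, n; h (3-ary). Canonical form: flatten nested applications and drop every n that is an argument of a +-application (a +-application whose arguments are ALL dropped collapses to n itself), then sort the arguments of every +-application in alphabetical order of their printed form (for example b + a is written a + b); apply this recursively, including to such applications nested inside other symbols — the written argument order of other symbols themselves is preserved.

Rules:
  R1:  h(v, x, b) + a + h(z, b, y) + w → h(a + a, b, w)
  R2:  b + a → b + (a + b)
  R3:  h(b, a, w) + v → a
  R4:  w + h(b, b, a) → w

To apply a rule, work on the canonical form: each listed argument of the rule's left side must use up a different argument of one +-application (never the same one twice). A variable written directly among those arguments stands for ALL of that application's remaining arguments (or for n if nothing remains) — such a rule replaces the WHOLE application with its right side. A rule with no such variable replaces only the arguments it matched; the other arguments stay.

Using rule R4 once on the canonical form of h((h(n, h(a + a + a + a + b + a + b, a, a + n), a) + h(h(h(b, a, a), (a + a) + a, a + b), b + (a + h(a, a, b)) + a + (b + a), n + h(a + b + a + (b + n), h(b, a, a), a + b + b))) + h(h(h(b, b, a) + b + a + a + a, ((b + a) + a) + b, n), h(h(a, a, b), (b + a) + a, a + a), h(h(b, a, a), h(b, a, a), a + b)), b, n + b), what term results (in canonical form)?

Canonical form:  h(h(h(a + a + a + b + h(b, b, a), a + a + b + b, n), h(h(a, a, b), a + a + b, a + a), h(h(b, a, a), h(b, a, a), a + b)) + h(h(h(b, a, a), a + a + a, a + b), a + a + a + b + b + h(a, a, b), h(a + a + b + b, h(b, a, a), a + b + b)) + h(n, h(a + a + a + a + a + b + b, a, a), a), b, b)
R4 matches:  uses h(b, b, a);  w := a + a + a + b
Every leftover argument binds to the variable; the entire application is replaced.
New term:  h(h(h(a + a + a + b, a + a + b + b, n), h(h(a, a, b), a + a + b, a + a), h(h(b, a, a), h(b, a, a), a + b)) + h(h(h(b, a, a), a + a + a, a + b), a + a + a + b + b + h(a, a, b), h(a + a + b + b, h(b, a, a), a + b + b)) + h(n, h(a + a + a + a + a + b + b, a, a), a), b, b)

Answer: h(h(h(a + a + a + b, a + a + b + b, n), h(h(a, a, b), a + a + b, a + a), h(h(b, a, a), h(b, a, a), a + b)) + h(h(h(b, a, a), a + a + a, a + b), a + a + a + b + b + h(a, a, b), h(a + a + b + b, h(b, a, a), a + b + b)) + h(n, h(a + a + a + a + a + b + b, a, a), a), b, b)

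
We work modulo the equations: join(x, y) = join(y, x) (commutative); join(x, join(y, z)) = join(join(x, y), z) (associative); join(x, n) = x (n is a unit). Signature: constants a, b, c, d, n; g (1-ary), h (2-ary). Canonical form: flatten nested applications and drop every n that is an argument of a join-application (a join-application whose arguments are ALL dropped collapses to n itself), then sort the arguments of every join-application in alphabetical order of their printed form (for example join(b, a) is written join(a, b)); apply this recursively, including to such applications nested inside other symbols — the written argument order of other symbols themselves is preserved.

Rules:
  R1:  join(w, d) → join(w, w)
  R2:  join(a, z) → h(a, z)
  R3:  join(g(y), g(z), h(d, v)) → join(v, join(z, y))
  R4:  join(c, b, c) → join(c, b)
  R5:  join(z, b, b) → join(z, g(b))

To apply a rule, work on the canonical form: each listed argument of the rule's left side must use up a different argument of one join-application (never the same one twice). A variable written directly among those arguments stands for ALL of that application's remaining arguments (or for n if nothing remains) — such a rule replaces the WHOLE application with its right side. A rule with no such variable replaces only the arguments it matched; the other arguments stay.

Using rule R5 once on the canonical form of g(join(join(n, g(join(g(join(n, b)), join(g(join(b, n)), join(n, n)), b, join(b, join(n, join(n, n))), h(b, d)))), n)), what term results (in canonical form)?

Canonical form:  g(g(join(b, b, g(b), g(b), h(b, d))))
Match R5:  consume b, b;  z := join(g(b), g(b), h(b, d))
The variable takes the whole remainder — replace the entire application.
Result:  g(g(join(g(b), g(b), g(b), h(b, d))))

Answer: g(g(join(g(b), g(b), g(b), h(b, d))))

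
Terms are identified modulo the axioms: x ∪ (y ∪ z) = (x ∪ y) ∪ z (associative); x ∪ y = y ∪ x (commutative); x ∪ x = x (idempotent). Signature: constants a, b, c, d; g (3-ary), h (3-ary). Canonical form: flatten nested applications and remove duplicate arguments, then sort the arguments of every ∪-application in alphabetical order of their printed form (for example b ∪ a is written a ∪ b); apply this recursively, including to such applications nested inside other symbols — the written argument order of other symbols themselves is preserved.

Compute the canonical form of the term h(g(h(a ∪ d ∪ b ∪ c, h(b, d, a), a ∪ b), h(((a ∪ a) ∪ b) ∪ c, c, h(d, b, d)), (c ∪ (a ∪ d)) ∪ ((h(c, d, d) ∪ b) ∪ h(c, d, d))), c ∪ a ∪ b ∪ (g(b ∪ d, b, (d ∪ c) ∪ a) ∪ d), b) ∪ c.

Answer: c ∪ h(g(h(a ∪ b ∪ c ∪ d, h(b, d, a), a ∪ b), h(a ∪ b ∪ c, c, h(d, b, d)), a ∪ b ∪ c ∪ d ∪ h(c, d, d)), a ∪ b ∪ c ∪ d ∪ g(b ∪ d, b, a ∪ c ∪ d), b)

Derivation:
Canonicalize subterm:  h(g(h(a ∪ d ∪ b ∪ c, h(b, d, a), a ∪ b), h(((a ∪ a) ∪ b) ∪ c, c, h(d, b, d)), (c ∪ (a ∪ d)) ∪ ((h(c, d, d) ∪ b) ∪ h(c, d, d))), c ∪ a ∪ b ∪ (g(b ∪ d, b, (d ∪ c) ∪ a) ∪ d), b)  →  h(g(h(a ∪ b ∪ c ∪ d, h(b, d, a), a ∪ b), h(a ∪ b ∪ c, c, h(d, b, d)), a ∪ b ∪ c ∪ d ∪ h(c, d, d)), a ∪ b ∪ c ∪ d ∪ g(b ∪ d, b, a ∪ c ∪ d), b)
Sort arguments:  c ∪ h(g(h(a ∪ b ∪ c ∪ d, h(b, d, a), a ∪ b), h(a ∪ b ∪ c, c, h(d, b, d)), a ∪ b ∪ c ∪ d ∪ h(c, d, d)), a ∪ b ∪ c ∪ d ∪ g(b ∪ d, b, a ∪ c ∪ d), b)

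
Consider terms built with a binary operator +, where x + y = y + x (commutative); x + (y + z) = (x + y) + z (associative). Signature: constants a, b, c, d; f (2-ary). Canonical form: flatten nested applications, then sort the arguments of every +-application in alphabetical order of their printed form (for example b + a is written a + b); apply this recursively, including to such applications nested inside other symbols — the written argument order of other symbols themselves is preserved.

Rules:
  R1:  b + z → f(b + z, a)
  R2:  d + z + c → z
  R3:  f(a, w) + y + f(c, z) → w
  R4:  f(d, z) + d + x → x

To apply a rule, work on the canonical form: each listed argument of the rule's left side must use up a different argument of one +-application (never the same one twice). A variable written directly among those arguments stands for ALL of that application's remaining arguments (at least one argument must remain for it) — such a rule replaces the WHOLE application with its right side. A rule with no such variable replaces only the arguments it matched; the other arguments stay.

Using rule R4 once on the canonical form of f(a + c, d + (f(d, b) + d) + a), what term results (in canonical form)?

Canonical form:  f(a + c, a + d + d + f(d, b))
Apply R4:  consuming d, f(d, b);  x := a + d, z := b
Every leftover argument binds to the variable; the entire application is replaced.
New term:  f(a + c, a + d)

Answer: f(a + c, a + d)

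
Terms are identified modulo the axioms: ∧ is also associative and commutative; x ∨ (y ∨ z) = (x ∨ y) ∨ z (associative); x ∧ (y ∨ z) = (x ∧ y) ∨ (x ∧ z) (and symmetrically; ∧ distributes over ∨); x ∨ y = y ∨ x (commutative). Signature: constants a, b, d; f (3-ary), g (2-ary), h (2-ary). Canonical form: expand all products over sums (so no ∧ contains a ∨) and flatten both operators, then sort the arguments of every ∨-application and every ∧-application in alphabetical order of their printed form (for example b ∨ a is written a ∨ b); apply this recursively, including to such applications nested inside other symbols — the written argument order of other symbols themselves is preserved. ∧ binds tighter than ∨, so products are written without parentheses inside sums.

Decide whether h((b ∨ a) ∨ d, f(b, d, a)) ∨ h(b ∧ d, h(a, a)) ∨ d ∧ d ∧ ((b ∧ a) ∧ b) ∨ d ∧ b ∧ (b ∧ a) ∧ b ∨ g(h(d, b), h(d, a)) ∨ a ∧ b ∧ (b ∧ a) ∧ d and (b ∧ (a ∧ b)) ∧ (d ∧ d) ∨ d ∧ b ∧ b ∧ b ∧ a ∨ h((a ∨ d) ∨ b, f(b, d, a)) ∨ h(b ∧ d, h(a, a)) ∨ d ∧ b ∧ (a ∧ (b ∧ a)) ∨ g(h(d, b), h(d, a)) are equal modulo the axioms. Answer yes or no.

Left:  h((b ∨ a) ∨ d, f(b, d, a)) ∨ h(b ∧ d, h(a, a)) ∨ d ∧ d ∧ ((b ∧ a) ∧ b) ∨ d ∧ b ∧ (b ∧ a) ∧ b ∨ g(h(d, b), h(d, a)) ∨ a ∧ b ∧ (b ∧ a) ∧ d
  Un-nest:  h(a ∨ b ∨ d, f(b, d, a)) ∨ h(b ∧ d, h(a, a)) ∨ a ∧ b ∧ b ∧ d ∧ d ∨ a ∧ b ∧ b ∧ b ∧ d ∨ g(h(d, b), h(d, a)) ∨ a ∧ a ∧ b ∧ b ∧ d
  Order the arguments:  a ∧ a ∧ b ∧ b ∧ d ∨ a ∧ b ∧ b ∧ b ∧ d ∨ a ∧ b ∧ b ∧ d ∧ d ∨ g(h(d, b), h(d, a)) ∨ h(a ∨ b ∨ d, f(b, d, a)) ∨ h(b ∧ d, h(a, a))
Right:  (b ∧ (a ∧ b)) ∧ (d ∧ d) ∨ d ∧ b ∧ b ∧ b ∧ a ∨ h((a ∨ d) ∨ b, f(b, d, a)) ∨ h(b ∧ d, h(a, a)) ∨ d ∧ b ∧ (a ∧ (b ∧ a)) ∨ g(h(d, b), h(d, a))
  Un-nest:  a ∧ b ∧ b ∧ d ∧ d ∨ a ∧ b ∧ b ∧ b ∧ d ∨ h(a ∨ b ∨ d, f(b, d, a)) ∨ h(b ∧ d, h(a, a)) ∨ a ∧ a ∧ b ∧ b ∧ d ∨ g(h(d, b), h(d, a))
  Sort:  a ∧ a ∧ b ∧ b ∧ d ∨ a ∧ b ∧ b ∧ b ∧ d ∨ a ∧ b ∧ b ∧ d ∧ d ∨ g(h(d, b), h(d, a)) ∨ h(a ∨ b ∨ d, f(b, d, a)) ∨ h(b ∧ d, h(a, a))

Answer: yes — both canonical forms are a ∧ a ∧ b ∧ b ∧ d ∨ a ∧ b ∧ b ∧ b ∧ d ∨ a ∧ b ∧ b ∧ d ∧ d ∨ g(h(d, b), h(d, a)) ∨ h(a ∨ b ∨ d, f(b, d, a)) ∨ h(b ∧ d, h(a, a))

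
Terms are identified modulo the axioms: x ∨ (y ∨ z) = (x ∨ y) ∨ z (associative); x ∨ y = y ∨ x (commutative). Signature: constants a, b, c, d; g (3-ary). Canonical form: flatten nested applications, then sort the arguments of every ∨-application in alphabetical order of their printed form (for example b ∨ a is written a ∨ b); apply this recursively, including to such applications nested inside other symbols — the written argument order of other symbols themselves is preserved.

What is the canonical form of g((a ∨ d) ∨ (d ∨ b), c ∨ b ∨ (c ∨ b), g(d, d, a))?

Answer: g(a ∨ b ∨ d ∨ d, b ∨ b ∨ c ∨ c, g(d, d, a))

Derivation:
Descend into:  (a ∨ d) ∨ (d ∨ b)
Merge nested applications:  a ∨ d ∨ d ∨ b
Sort:  a ∨ b ∨ d ∨ d
Reassemble:  g(a ∨ b ∨ d ∨ d, b ∨ b ∨ c ∨ c, g(d, d, a))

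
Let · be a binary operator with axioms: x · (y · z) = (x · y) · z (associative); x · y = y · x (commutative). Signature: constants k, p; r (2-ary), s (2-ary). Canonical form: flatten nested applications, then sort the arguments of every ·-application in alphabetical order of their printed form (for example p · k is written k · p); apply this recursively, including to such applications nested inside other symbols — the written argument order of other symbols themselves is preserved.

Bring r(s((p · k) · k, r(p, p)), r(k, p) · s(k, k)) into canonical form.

Focus inside:  (p · k) · k
Merge nested applications:  p · k · k
Order the arguments:  k · k · p
Rebuild:  r(s(k · k · p, r(p, p)), r(k, p) · s(k, k))

Answer: r(s(k · k · p, r(p, p)), r(k, p) · s(k, k))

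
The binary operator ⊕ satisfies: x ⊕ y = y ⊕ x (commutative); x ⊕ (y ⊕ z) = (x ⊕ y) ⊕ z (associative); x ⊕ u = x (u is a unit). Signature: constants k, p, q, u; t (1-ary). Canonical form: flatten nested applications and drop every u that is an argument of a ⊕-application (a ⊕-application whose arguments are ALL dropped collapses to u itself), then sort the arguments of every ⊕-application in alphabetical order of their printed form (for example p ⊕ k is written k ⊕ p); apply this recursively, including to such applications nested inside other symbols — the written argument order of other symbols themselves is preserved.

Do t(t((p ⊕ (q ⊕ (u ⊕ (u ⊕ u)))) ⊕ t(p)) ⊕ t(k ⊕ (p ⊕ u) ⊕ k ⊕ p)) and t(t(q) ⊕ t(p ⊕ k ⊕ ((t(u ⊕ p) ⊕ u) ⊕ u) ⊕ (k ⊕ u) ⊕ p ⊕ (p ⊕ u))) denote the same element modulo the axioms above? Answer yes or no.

Left:  t(t((p ⊕ (q ⊕ (u ⊕ (u ⊕ u)))) ⊕ t(p)) ⊕ t(k ⊕ (p ⊕ u) ⊕ k ⊕ p))
  Descend into:  t((p ⊕ (q ⊕ (u ⊕ (u ⊕ u)))) ⊕ t(p)) ⊕ t(k ⊕ (p ⊕ u) ⊕ k ⊕ p)
  Simplify inside:  t((p ⊕ (q ⊕ (u ⊕ (u ⊕ u)))) ⊕ t(p))  →  t(p ⊕ q ⊕ t(p))
  Simplify inside:  t(k ⊕ (p ⊕ u) ⊕ k ⊕ p)  →  t(k ⊕ k ⊕ p ⊕ p)
  Order the arguments:  t(k ⊕ k ⊕ p ⊕ p) ⊕ t(p ⊕ q ⊕ t(p))
  Put back:  t(t(k ⊕ k ⊕ p ⊕ p) ⊕ t(p ⊕ q ⊕ t(p)))
Right:  t(t(q) ⊕ t(p ⊕ k ⊕ ((t(u ⊕ p) ⊕ u) ⊕ u) ⊕ (k ⊕ u) ⊕ p ⊕ (p ⊕ u)))
  Work inside:  t(q) ⊕ t(p ⊕ k ⊕ ((t(u ⊕ p) ⊕ u) ⊕ u) ⊕ (k ⊕ u) ⊕ p ⊕ (p ⊕ u))
  Simplify inside:  t(p ⊕ k ⊕ ((t(u ⊕ p) ⊕ u) ⊕ u) ⊕ (k ⊕ u) ⊕ p ⊕ (p ⊕ u))  →  t(k ⊕ k ⊕ p ⊕ p ⊕ p ⊕ t(p))
  Sort:  t(k ⊕ k ⊕ p ⊕ p ⊕ p ⊕ t(p)) ⊕ t(q)
  Reassemble:  t(t(k ⊕ k ⊕ p ⊕ p ⊕ p ⊕ t(p)) ⊕ t(q))

Answer: no — t(t(k ⊕ k ⊕ p ⊕ p) ⊕ t(p ⊕ q ⊕ t(p))) vs t(t(k ⊕ k ⊕ p ⊕ p ⊕ p ⊕ t(p)) ⊕ t(q))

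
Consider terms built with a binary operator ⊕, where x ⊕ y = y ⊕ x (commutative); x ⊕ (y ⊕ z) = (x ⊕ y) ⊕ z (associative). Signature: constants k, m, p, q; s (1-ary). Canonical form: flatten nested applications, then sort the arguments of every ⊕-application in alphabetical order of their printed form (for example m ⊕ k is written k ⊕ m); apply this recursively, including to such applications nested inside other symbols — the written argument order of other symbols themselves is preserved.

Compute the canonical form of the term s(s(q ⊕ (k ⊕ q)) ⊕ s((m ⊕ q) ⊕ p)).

Answer: s(s(k ⊕ q ⊕ q) ⊕ s(m ⊕ p ⊕ q))

Derivation:
Focus inside:  s(q ⊕ (k ⊕ q)) ⊕ s((m ⊕ q) ⊕ p)
Canonicalize subterm:  s(q ⊕ (k ⊕ q))  →  s(k ⊕ q ⊕ q)
Simplify inside:  s((m ⊕ q) ⊕ p)  →  s(m ⊕ p ⊕ q)
Sort arguments:  s(k ⊕ q ⊕ q) ⊕ s(m ⊕ p ⊕ q)
Reassemble:  s(s(k ⊕ q ⊕ q) ⊕ s(m ⊕ p ⊕ q))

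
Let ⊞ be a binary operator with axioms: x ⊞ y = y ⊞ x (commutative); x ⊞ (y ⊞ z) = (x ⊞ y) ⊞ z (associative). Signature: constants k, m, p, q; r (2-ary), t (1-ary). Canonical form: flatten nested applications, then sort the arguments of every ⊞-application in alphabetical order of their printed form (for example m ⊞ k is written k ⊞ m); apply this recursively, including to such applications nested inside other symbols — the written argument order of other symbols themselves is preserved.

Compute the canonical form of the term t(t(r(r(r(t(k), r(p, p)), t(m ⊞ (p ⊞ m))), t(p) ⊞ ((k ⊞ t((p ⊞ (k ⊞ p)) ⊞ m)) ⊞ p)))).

Answer: t(t(r(r(r(t(k), r(p, p)), t(m ⊞ m ⊞ p)), k ⊞ p ⊞ t(k ⊞ m ⊞ p ⊞ p) ⊞ t(p))))

Derivation:
Focus inside:  t(p) ⊞ ((k ⊞ t((p ⊞ (k ⊞ p)) ⊞ m)) ⊞ p)
Un-nest:  t(p) ⊞ k ⊞ t((p ⊞ (k ⊞ p)) ⊞ m) ⊞ p
Simplify inside:  t((p ⊞ (k ⊞ p)) ⊞ m)  →  t(k ⊞ m ⊞ p ⊞ p)
Order the arguments:  k ⊞ p ⊞ t(k ⊞ m ⊞ p ⊞ p) ⊞ t(p)
Put back:  t(t(r(r(r(t(k), r(p, p)), t(m ⊞ m ⊞ p)), k ⊞ p ⊞ t(k ⊞ m ⊞ p ⊞ p) ⊞ t(p))))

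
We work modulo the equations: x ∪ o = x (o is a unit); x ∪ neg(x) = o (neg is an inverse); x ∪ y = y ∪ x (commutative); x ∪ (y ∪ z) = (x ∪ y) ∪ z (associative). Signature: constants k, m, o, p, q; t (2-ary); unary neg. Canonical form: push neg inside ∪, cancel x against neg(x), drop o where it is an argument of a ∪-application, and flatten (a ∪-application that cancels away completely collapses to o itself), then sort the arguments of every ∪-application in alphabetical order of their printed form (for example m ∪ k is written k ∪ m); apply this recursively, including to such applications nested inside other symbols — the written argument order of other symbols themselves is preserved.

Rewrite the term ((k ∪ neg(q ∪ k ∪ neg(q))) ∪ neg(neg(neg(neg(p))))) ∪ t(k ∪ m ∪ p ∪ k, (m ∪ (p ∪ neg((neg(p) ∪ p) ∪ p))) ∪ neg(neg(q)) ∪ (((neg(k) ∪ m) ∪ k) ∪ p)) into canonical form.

Answer: p ∪ t(k ∪ k ∪ m ∪ p, m ∪ m ∪ p ∪ q)

Derivation:
Push neg inside:  distribute neg over ∪ and collapse double neg
Cancel inverse pairs:  k cancels; q cancels
Collect:  p ∪ t(k ∪ k ∪ m ∪ p, m ∪ m ∪ p ∪ q)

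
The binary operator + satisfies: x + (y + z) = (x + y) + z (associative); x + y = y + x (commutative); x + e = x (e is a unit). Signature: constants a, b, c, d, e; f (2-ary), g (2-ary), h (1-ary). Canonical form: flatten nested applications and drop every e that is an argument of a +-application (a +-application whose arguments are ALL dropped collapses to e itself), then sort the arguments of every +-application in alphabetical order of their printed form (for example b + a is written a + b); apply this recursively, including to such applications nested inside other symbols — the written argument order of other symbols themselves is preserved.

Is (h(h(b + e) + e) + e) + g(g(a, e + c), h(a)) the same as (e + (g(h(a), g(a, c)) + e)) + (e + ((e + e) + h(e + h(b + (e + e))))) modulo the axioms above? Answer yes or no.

Left:  (h(h(b + e) + e) + e) + g(g(a, e + c), h(a))
  Un-nest:  h(h(b + e) + e) + e + g(g(a, e + c), h(a))
  Canonicalize subterm:  h(h(b + e) + e)  →  h(h(b))
  Inside:  g(g(a, e + c), h(a))  →  g(g(a, c), h(a))
  Drop the unit:  drop e
  Sort arguments:  g(g(a, c), h(a)) + h(h(b))
Right:  (e + (g(h(a), g(a, c)) + e)) + (e + ((e + e) + h(e + h(b + (e + e)))))
  Merge nested applications:  e + g(h(a), g(a, c)) + e + e + e + e + h(e + h(b + (e + e)))
  Simplify inside:  h(e + h(b + (e + e)))  →  h(h(b))
  Drop the unit:  drop e (×5)
  Sort:  g(h(a), g(a, c)) + h(h(b))

Answer: no — g(g(a, c), h(a)) + h(h(b)) vs g(h(a), g(a, c)) + h(h(b))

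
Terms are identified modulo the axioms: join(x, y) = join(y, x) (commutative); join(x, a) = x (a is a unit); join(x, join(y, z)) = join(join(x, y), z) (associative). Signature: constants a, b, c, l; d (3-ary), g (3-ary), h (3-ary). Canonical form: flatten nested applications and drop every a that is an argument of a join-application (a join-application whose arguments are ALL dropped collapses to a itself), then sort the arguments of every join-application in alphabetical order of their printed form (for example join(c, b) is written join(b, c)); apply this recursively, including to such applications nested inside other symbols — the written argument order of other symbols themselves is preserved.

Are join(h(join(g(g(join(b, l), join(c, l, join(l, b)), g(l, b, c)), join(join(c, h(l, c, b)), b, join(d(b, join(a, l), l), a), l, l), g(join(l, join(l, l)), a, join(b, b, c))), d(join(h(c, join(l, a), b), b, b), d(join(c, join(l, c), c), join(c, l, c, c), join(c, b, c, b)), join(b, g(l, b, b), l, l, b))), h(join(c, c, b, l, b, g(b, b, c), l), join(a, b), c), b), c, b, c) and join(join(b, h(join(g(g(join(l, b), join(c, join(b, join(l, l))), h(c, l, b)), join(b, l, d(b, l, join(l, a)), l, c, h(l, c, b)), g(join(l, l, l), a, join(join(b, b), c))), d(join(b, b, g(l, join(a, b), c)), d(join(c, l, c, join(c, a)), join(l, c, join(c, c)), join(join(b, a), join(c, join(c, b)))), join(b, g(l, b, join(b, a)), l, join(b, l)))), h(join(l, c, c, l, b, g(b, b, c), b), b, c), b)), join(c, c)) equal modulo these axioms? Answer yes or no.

Answer: no — join(b, c, c, h(join(d(join(b, b, h(c, l, b)), d(join(c, c, c, l), join(c, c, c, l), join(b, b, c, c)), join(b, b, g(l, b, b), l, l)), g(g(join(b, l), join(b, c, l, l), g(l, b, c)), join(b, c, d(b, l, l), h(l, c, b), l, l), g(join(l, l, l), a, join(b, b, c)))), h(join(b, b, c, c, g(b, b, c), l, l), b, c), b)) vs join(b, c, c, h(join(d(join(b, b, g(l, b, c)), d(join(c, c, c, l), join(c, c, c, l), join(b, b, c, c)), join(b, b, g(l, b, b), l, l)), g(g(join(b, l), join(b, c, l, l), h(c, l, b)), join(b, c, d(b, l, l), h(l, c, b), l, l), g(join(l, l, l), a, join(b, b, c)))), h(join(b, b, c, c, g(b, b, c), l, l), b, c), b))

Derivation:
Left:  join(h(join(g(g(join(b, l), join(c, l, join(l, b)), g(l, b, c)), join(join(c, h(l, c, b)), b, join(d(b, join(a, l), l), a), l, l), g(join(l, join(l, l)), a, join(b, b, c))), d(join(h(c, join(l, a), b), b, b), d(join(c, join(l, c), c), join(c, l, c, c), join(c, b, c, b)), join(b, g(l, b, b), l, l, b))), h(join(c, c, b, l, b, g(b, b, c), l), join(a, b), c), b), c, b, c)
  Simplify inside:  h(join(g(g(join(b, l), join(c, l, join(l, b)), g(l, b, c)), join(join(c, h(l, c, b)), b, join(d(b, join(a, l), l), a), l, l), g(join(l, join(l, l)), a, join(b, b, c))), d(join(h(c, join(l, a), b), b, b), d(join(c, join(l, c), c), join(c, l, c, c), join(c, b, c, b)), join(b, g(l, b, b), l, l, b))), h(join(c, c, b, l, b, g(b, b, c), l), join(a, b), c), b)  →  h(join(d(join(b, b, h(c, l, b)), d(join(c, c, c, l), join(c, c, c, l), join(b, b, c, c)), join(b, b, g(l, b, b), l, l)), g(g(join(b, l), join(b, c, l, l), g(l, b, c)), join(b, c, d(b, l, l), h(l, c, b), l, l), g(join(l, l, l), a, join(b, b, c)))), h(join(b, b, c, c, g(b, b, c), l, l), b, c), b)
  Sort:  join(b, c, c, h(join(d(join(b, b, h(c, l, b)), d(join(c, c, c, l), join(c, c, c, l), join(b, b, c, c)), join(b, b, g(l, b, b), l, l)), g(g(join(b, l), join(b, c, l, l), g(l, b, c)), join(b, c, d(b, l, l), h(l, c, b), l, l), g(join(l, l, l), a, join(b, b, c)))), h(join(b, b, c, c, g(b, b, c), l, l), b, c), b))
Right:  join(join(b, h(join(g(g(join(l, b), join(c, join(b, join(l, l))), h(c, l, b)), join(b, l, d(b, l, join(l, a)), l, c, h(l, c, b)), g(join(l, l, l), a, join(join(b, b), c))), d(join(b, b, g(l, join(a, b), c)), d(join(c, l, c, join(c, a)), join(l, c, join(c, c)), join(join(b, a), join(c, join(c, b)))), join(b, g(l, b, join(b, a)), l, join(b, l)))), h(join(l, c, c, l, b, g(b, b, c), b), b, c), b)), join(c, c))
  Un-nest:  join(b, h(join(g(g(join(l, b), join(c, join(b, join(l, l))), h(c, l, b)), join(b, l, d(b, l, join(l, a)), l, c, h(l, c, b)), g(join(l, l, l), a, join(join(b, b), c))), d(join(b, b, g(l, join(a, b), c)), d(join(c, l, c, join(c, a)), join(l, c, join(c, c)), join(join(b, a), join(c, join(c, b)))), join(b, g(l, b, join(b, a)), l, join(b, l)))), h(join(l, c, c, l, b, g(b, b, c), b), b, c), b), c, c)
  Simplify inside:  h(join(g(g(join(l, b), join(c, join(b, join(l, l))), h(c, l, b)), join(b, l, d(b, l, join(l, a)), l, c, h(l, c, b)), g(join(l, l, l), a, join(join(b, b), c))), d(join(b, b, g(l, join(a, b), c)), d(join(c, l, c, join(c, a)), join(l, c, join(c, c)), join(join(b, a), join(c, join(c, b)))), join(b, g(l, b, join(b, a)), l, join(b, l)))), h(join(l, c, c, l, b, g(b, b, c), b), b, c), b)  →  h(join(d(join(b, b, g(l, b, c)), d(join(c, c, c, l), join(c, c, c, l), join(b, b, c, c)), join(b, b, g(l, b, b), l, l)), g(g(join(b, l), join(b, c, l, l), h(c, l, b)), join(b, c, d(b, l, l), h(l, c, b), l, l), g(join(l, l, l), a, join(b, b, c)))), h(join(b, b, c, c, g(b, b, c), l, l), b, c), b)
  Order the arguments:  join(b, c, c, h(join(d(join(b, b, g(l, b, c)), d(join(c, c, c, l), join(c, c, c, l), join(b, b, c, c)), join(b, b, g(l, b, b), l, l)), g(g(join(b, l), join(b, c, l, l), h(c, l, b)), join(b, c, d(b, l, l), h(l, c, b), l, l), g(join(l, l, l), a, join(b, b, c)))), h(join(b, b, c, c, g(b, b, c), l, l), b, c), b))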